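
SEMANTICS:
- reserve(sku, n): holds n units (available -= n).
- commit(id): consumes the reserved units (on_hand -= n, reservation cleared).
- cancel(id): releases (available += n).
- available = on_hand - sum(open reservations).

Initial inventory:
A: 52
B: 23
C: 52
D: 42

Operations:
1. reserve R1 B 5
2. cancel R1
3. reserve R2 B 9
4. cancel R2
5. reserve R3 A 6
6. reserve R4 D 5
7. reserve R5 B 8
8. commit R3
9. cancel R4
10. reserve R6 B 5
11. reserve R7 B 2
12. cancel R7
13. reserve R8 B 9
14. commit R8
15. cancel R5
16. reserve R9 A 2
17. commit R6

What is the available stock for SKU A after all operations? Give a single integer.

Answer: 44

Derivation:
Step 1: reserve R1 B 5 -> on_hand[A=52 B=23 C=52 D=42] avail[A=52 B=18 C=52 D=42] open={R1}
Step 2: cancel R1 -> on_hand[A=52 B=23 C=52 D=42] avail[A=52 B=23 C=52 D=42] open={}
Step 3: reserve R2 B 9 -> on_hand[A=52 B=23 C=52 D=42] avail[A=52 B=14 C=52 D=42] open={R2}
Step 4: cancel R2 -> on_hand[A=52 B=23 C=52 D=42] avail[A=52 B=23 C=52 D=42] open={}
Step 5: reserve R3 A 6 -> on_hand[A=52 B=23 C=52 D=42] avail[A=46 B=23 C=52 D=42] open={R3}
Step 6: reserve R4 D 5 -> on_hand[A=52 B=23 C=52 D=42] avail[A=46 B=23 C=52 D=37] open={R3,R4}
Step 7: reserve R5 B 8 -> on_hand[A=52 B=23 C=52 D=42] avail[A=46 B=15 C=52 D=37] open={R3,R4,R5}
Step 8: commit R3 -> on_hand[A=46 B=23 C=52 D=42] avail[A=46 B=15 C=52 D=37] open={R4,R5}
Step 9: cancel R4 -> on_hand[A=46 B=23 C=52 D=42] avail[A=46 B=15 C=52 D=42] open={R5}
Step 10: reserve R6 B 5 -> on_hand[A=46 B=23 C=52 D=42] avail[A=46 B=10 C=52 D=42] open={R5,R6}
Step 11: reserve R7 B 2 -> on_hand[A=46 B=23 C=52 D=42] avail[A=46 B=8 C=52 D=42] open={R5,R6,R7}
Step 12: cancel R7 -> on_hand[A=46 B=23 C=52 D=42] avail[A=46 B=10 C=52 D=42] open={R5,R6}
Step 13: reserve R8 B 9 -> on_hand[A=46 B=23 C=52 D=42] avail[A=46 B=1 C=52 D=42] open={R5,R6,R8}
Step 14: commit R8 -> on_hand[A=46 B=14 C=52 D=42] avail[A=46 B=1 C=52 D=42] open={R5,R6}
Step 15: cancel R5 -> on_hand[A=46 B=14 C=52 D=42] avail[A=46 B=9 C=52 D=42] open={R6}
Step 16: reserve R9 A 2 -> on_hand[A=46 B=14 C=52 D=42] avail[A=44 B=9 C=52 D=42] open={R6,R9}
Step 17: commit R6 -> on_hand[A=46 B=9 C=52 D=42] avail[A=44 B=9 C=52 D=42] open={R9}
Final available[A] = 44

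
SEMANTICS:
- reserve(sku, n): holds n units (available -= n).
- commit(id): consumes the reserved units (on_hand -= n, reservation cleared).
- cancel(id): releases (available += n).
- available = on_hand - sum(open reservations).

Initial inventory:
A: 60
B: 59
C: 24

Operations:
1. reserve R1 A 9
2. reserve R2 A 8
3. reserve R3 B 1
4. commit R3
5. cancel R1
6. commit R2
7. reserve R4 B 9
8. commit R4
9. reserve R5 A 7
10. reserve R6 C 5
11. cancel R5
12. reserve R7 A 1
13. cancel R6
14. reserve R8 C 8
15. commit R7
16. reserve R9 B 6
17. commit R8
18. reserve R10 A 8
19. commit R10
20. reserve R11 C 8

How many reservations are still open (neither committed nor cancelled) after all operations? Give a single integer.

Answer: 2

Derivation:
Step 1: reserve R1 A 9 -> on_hand[A=60 B=59 C=24] avail[A=51 B=59 C=24] open={R1}
Step 2: reserve R2 A 8 -> on_hand[A=60 B=59 C=24] avail[A=43 B=59 C=24] open={R1,R2}
Step 3: reserve R3 B 1 -> on_hand[A=60 B=59 C=24] avail[A=43 B=58 C=24] open={R1,R2,R3}
Step 4: commit R3 -> on_hand[A=60 B=58 C=24] avail[A=43 B=58 C=24] open={R1,R2}
Step 5: cancel R1 -> on_hand[A=60 B=58 C=24] avail[A=52 B=58 C=24] open={R2}
Step 6: commit R2 -> on_hand[A=52 B=58 C=24] avail[A=52 B=58 C=24] open={}
Step 7: reserve R4 B 9 -> on_hand[A=52 B=58 C=24] avail[A=52 B=49 C=24] open={R4}
Step 8: commit R4 -> on_hand[A=52 B=49 C=24] avail[A=52 B=49 C=24] open={}
Step 9: reserve R5 A 7 -> on_hand[A=52 B=49 C=24] avail[A=45 B=49 C=24] open={R5}
Step 10: reserve R6 C 5 -> on_hand[A=52 B=49 C=24] avail[A=45 B=49 C=19] open={R5,R6}
Step 11: cancel R5 -> on_hand[A=52 B=49 C=24] avail[A=52 B=49 C=19] open={R6}
Step 12: reserve R7 A 1 -> on_hand[A=52 B=49 C=24] avail[A=51 B=49 C=19] open={R6,R7}
Step 13: cancel R6 -> on_hand[A=52 B=49 C=24] avail[A=51 B=49 C=24] open={R7}
Step 14: reserve R8 C 8 -> on_hand[A=52 B=49 C=24] avail[A=51 B=49 C=16] open={R7,R8}
Step 15: commit R7 -> on_hand[A=51 B=49 C=24] avail[A=51 B=49 C=16] open={R8}
Step 16: reserve R9 B 6 -> on_hand[A=51 B=49 C=24] avail[A=51 B=43 C=16] open={R8,R9}
Step 17: commit R8 -> on_hand[A=51 B=49 C=16] avail[A=51 B=43 C=16] open={R9}
Step 18: reserve R10 A 8 -> on_hand[A=51 B=49 C=16] avail[A=43 B=43 C=16] open={R10,R9}
Step 19: commit R10 -> on_hand[A=43 B=49 C=16] avail[A=43 B=43 C=16] open={R9}
Step 20: reserve R11 C 8 -> on_hand[A=43 B=49 C=16] avail[A=43 B=43 C=8] open={R11,R9}
Open reservations: ['R11', 'R9'] -> 2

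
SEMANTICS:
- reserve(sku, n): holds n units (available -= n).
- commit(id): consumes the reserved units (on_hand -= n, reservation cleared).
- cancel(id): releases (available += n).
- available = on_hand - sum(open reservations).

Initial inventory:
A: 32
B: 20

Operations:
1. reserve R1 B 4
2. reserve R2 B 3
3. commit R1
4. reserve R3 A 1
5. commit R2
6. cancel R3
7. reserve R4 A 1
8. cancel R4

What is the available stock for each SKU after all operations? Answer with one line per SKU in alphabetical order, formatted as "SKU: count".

Step 1: reserve R1 B 4 -> on_hand[A=32 B=20] avail[A=32 B=16] open={R1}
Step 2: reserve R2 B 3 -> on_hand[A=32 B=20] avail[A=32 B=13] open={R1,R2}
Step 3: commit R1 -> on_hand[A=32 B=16] avail[A=32 B=13] open={R2}
Step 4: reserve R3 A 1 -> on_hand[A=32 B=16] avail[A=31 B=13] open={R2,R3}
Step 5: commit R2 -> on_hand[A=32 B=13] avail[A=31 B=13] open={R3}
Step 6: cancel R3 -> on_hand[A=32 B=13] avail[A=32 B=13] open={}
Step 7: reserve R4 A 1 -> on_hand[A=32 B=13] avail[A=31 B=13] open={R4}
Step 8: cancel R4 -> on_hand[A=32 B=13] avail[A=32 B=13] open={}

Answer: A: 32
B: 13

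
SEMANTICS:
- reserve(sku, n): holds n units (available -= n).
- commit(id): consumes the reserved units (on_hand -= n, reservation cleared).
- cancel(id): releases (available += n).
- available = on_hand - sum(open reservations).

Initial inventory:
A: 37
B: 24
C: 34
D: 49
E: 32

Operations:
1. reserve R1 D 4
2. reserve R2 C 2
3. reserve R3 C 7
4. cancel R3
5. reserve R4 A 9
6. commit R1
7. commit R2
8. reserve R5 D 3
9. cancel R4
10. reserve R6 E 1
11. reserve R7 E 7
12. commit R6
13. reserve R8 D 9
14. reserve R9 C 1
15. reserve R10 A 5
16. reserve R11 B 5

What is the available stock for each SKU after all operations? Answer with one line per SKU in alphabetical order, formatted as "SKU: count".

Answer: A: 32
B: 19
C: 31
D: 33
E: 24

Derivation:
Step 1: reserve R1 D 4 -> on_hand[A=37 B=24 C=34 D=49 E=32] avail[A=37 B=24 C=34 D=45 E=32] open={R1}
Step 2: reserve R2 C 2 -> on_hand[A=37 B=24 C=34 D=49 E=32] avail[A=37 B=24 C=32 D=45 E=32] open={R1,R2}
Step 3: reserve R3 C 7 -> on_hand[A=37 B=24 C=34 D=49 E=32] avail[A=37 B=24 C=25 D=45 E=32] open={R1,R2,R3}
Step 4: cancel R3 -> on_hand[A=37 B=24 C=34 D=49 E=32] avail[A=37 B=24 C=32 D=45 E=32] open={R1,R2}
Step 5: reserve R4 A 9 -> on_hand[A=37 B=24 C=34 D=49 E=32] avail[A=28 B=24 C=32 D=45 E=32] open={R1,R2,R4}
Step 6: commit R1 -> on_hand[A=37 B=24 C=34 D=45 E=32] avail[A=28 B=24 C=32 D=45 E=32] open={R2,R4}
Step 7: commit R2 -> on_hand[A=37 B=24 C=32 D=45 E=32] avail[A=28 B=24 C=32 D=45 E=32] open={R4}
Step 8: reserve R5 D 3 -> on_hand[A=37 B=24 C=32 D=45 E=32] avail[A=28 B=24 C=32 D=42 E=32] open={R4,R5}
Step 9: cancel R4 -> on_hand[A=37 B=24 C=32 D=45 E=32] avail[A=37 B=24 C=32 D=42 E=32] open={R5}
Step 10: reserve R6 E 1 -> on_hand[A=37 B=24 C=32 D=45 E=32] avail[A=37 B=24 C=32 D=42 E=31] open={R5,R6}
Step 11: reserve R7 E 7 -> on_hand[A=37 B=24 C=32 D=45 E=32] avail[A=37 B=24 C=32 D=42 E=24] open={R5,R6,R7}
Step 12: commit R6 -> on_hand[A=37 B=24 C=32 D=45 E=31] avail[A=37 B=24 C=32 D=42 E=24] open={R5,R7}
Step 13: reserve R8 D 9 -> on_hand[A=37 B=24 C=32 D=45 E=31] avail[A=37 B=24 C=32 D=33 E=24] open={R5,R7,R8}
Step 14: reserve R9 C 1 -> on_hand[A=37 B=24 C=32 D=45 E=31] avail[A=37 B=24 C=31 D=33 E=24] open={R5,R7,R8,R9}
Step 15: reserve R10 A 5 -> on_hand[A=37 B=24 C=32 D=45 E=31] avail[A=32 B=24 C=31 D=33 E=24] open={R10,R5,R7,R8,R9}
Step 16: reserve R11 B 5 -> on_hand[A=37 B=24 C=32 D=45 E=31] avail[A=32 B=19 C=31 D=33 E=24] open={R10,R11,R5,R7,R8,R9}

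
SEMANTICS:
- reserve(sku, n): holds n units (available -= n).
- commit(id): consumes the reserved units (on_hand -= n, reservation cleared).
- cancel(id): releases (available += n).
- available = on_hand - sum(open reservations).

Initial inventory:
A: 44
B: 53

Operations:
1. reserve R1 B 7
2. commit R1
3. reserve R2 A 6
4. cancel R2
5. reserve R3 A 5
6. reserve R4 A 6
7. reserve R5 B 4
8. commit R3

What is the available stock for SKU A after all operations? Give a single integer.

Step 1: reserve R1 B 7 -> on_hand[A=44 B=53] avail[A=44 B=46] open={R1}
Step 2: commit R1 -> on_hand[A=44 B=46] avail[A=44 B=46] open={}
Step 3: reserve R2 A 6 -> on_hand[A=44 B=46] avail[A=38 B=46] open={R2}
Step 4: cancel R2 -> on_hand[A=44 B=46] avail[A=44 B=46] open={}
Step 5: reserve R3 A 5 -> on_hand[A=44 B=46] avail[A=39 B=46] open={R3}
Step 6: reserve R4 A 6 -> on_hand[A=44 B=46] avail[A=33 B=46] open={R3,R4}
Step 7: reserve R5 B 4 -> on_hand[A=44 B=46] avail[A=33 B=42] open={R3,R4,R5}
Step 8: commit R3 -> on_hand[A=39 B=46] avail[A=33 B=42] open={R4,R5}
Final available[A] = 33

Answer: 33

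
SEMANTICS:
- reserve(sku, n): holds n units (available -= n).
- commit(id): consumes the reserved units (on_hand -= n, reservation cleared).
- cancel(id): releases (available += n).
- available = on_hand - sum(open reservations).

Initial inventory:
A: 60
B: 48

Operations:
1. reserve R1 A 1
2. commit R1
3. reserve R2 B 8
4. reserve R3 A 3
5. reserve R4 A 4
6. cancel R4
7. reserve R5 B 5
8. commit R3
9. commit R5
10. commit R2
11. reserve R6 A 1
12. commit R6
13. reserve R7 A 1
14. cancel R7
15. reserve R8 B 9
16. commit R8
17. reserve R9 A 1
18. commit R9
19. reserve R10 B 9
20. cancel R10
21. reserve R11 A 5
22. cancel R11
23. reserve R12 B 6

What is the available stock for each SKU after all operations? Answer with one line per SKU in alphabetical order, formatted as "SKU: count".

Answer: A: 54
B: 20

Derivation:
Step 1: reserve R1 A 1 -> on_hand[A=60 B=48] avail[A=59 B=48] open={R1}
Step 2: commit R1 -> on_hand[A=59 B=48] avail[A=59 B=48] open={}
Step 3: reserve R2 B 8 -> on_hand[A=59 B=48] avail[A=59 B=40] open={R2}
Step 4: reserve R3 A 3 -> on_hand[A=59 B=48] avail[A=56 B=40] open={R2,R3}
Step 5: reserve R4 A 4 -> on_hand[A=59 B=48] avail[A=52 B=40] open={R2,R3,R4}
Step 6: cancel R4 -> on_hand[A=59 B=48] avail[A=56 B=40] open={R2,R3}
Step 7: reserve R5 B 5 -> on_hand[A=59 B=48] avail[A=56 B=35] open={R2,R3,R5}
Step 8: commit R3 -> on_hand[A=56 B=48] avail[A=56 B=35] open={R2,R5}
Step 9: commit R5 -> on_hand[A=56 B=43] avail[A=56 B=35] open={R2}
Step 10: commit R2 -> on_hand[A=56 B=35] avail[A=56 B=35] open={}
Step 11: reserve R6 A 1 -> on_hand[A=56 B=35] avail[A=55 B=35] open={R6}
Step 12: commit R6 -> on_hand[A=55 B=35] avail[A=55 B=35] open={}
Step 13: reserve R7 A 1 -> on_hand[A=55 B=35] avail[A=54 B=35] open={R7}
Step 14: cancel R7 -> on_hand[A=55 B=35] avail[A=55 B=35] open={}
Step 15: reserve R8 B 9 -> on_hand[A=55 B=35] avail[A=55 B=26] open={R8}
Step 16: commit R8 -> on_hand[A=55 B=26] avail[A=55 B=26] open={}
Step 17: reserve R9 A 1 -> on_hand[A=55 B=26] avail[A=54 B=26] open={R9}
Step 18: commit R9 -> on_hand[A=54 B=26] avail[A=54 B=26] open={}
Step 19: reserve R10 B 9 -> on_hand[A=54 B=26] avail[A=54 B=17] open={R10}
Step 20: cancel R10 -> on_hand[A=54 B=26] avail[A=54 B=26] open={}
Step 21: reserve R11 A 5 -> on_hand[A=54 B=26] avail[A=49 B=26] open={R11}
Step 22: cancel R11 -> on_hand[A=54 B=26] avail[A=54 B=26] open={}
Step 23: reserve R12 B 6 -> on_hand[A=54 B=26] avail[A=54 B=20] open={R12}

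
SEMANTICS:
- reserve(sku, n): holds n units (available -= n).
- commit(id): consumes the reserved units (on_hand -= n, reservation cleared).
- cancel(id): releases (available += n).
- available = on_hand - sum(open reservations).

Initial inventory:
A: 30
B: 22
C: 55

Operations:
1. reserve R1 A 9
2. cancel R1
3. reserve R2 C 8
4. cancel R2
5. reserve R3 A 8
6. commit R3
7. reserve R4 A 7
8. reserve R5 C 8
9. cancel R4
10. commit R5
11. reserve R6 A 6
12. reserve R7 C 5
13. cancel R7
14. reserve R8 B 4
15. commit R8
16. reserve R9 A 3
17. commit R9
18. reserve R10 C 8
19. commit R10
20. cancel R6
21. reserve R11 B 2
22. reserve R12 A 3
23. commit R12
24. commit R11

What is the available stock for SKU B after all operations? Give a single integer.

Answer: 16

Derivation:
Step 1: reserve R1 A 9 -> on_hand[A=30 B=22 C=55] avail[A=21 B=22 C=55] open={R1}
Step 2: cancel R1 -> on_hand[A=30 B=22 C=55] avail[A=30 B=22 C=55] open={}
Step 3: reserve R2 C 8 -> on_hand[A=30 B=22 C=55] avail[A=30 B=22 C=47] open={R2}
Step 4: cancel R2 -> on_hand[A=30 B=22 C=55] avail[A=30 B=22 C=55] open={}
Step 5: reserve R3 A 8 -> on_hand[A=30 B=22 C=55] avail[A=22 B=22 C=55] open={R3}
Step 6: commit R3 -> on_hand[A=22 B=22 C=55] avail[A=22 B=22 C=55] open={}
Step 7: reserve R4 A 7 -> on_hand[A=22 B=22 C=55] avail[A=15 B=22 C=55] open={R4}
Step 8: reserve R5 C 8 -> on_hand[A=22 B=22 C=55] avail[A=15 B=22 C=47] open={R4,R5}
Step 9: cancel R4 -> on_hand[A=22 B=22 C=55] avail[A=22 B=22 C=47] open={R5}
Step 10: commit R5 -> on_hand[A=22 B=22 C=47] avail[A=22 B=22 C=47] open={}
Step 11: reserve R6 A 6 -> on_hand[A=22 B=22 C=47] avail[A=16 B=22 C=47] open={R6}
Step 12: reserve R7 C 5 -> on_hand[A=22 B=22 C=47] avail[A=16 B=22 C=42] open={R6,R7}
Step 13: cancel R7 -> on_hand[A=22 B=22 C=47] avail[A=16 B=22 C=47] open={R6}
Step 14: reserve R8 B 4 -> on_hand[A=22 B=22 C=47] avail[A=16 B=18 C=47] open={R6,R8}
Step 15: commit R8 -> on_hand[A=22 B=18 C=47] avail[A=16 B=18 C=47] open={R6}
Step 16: reserve R9 A 3 -> on_hand[A=22 B=18 C=47] avail[A=13 B=18 C=47] open={R6,R9}
Step 17: commit R9 -> on_hand[A=19 B=18 C=47] avail[A=13 B=18 C=47] open={R6}
Step 18: reserve R10 C 8 -> on_hand[A=19 B=18 C=47] avail[A=13 B=18 C=39] open={R10,R6}
Step 19: commit R10 -> on_hand[A=19 B=18 C=39] avail[A=13 B=18 C=39] open={R6}
Step 20: cancel R6 -> on_hand[A=19 B=18 C=39] avail[A=19 B=18 C=39] open={}
Step 21: reserve R11 B 2 -> on_hand[A=19 B=18 C=39] avail[A=19 B=16 C=39] open={R11}
Step 22: reserve R12 A 3 -> on_hand[A=19 B=18 C=39] avail[A=16 B=16 C=39] open={R11,R12}
Step 23: commit R12 -> on_hand[A=16 B=18 C=39] avail[A=16 B=16 C=39] open={R11}
Step 24: commit R11 -> on_hand[A=16 B=16 C=39] avail[A=16 B=16 C=39] open={}
Final available[B] = 16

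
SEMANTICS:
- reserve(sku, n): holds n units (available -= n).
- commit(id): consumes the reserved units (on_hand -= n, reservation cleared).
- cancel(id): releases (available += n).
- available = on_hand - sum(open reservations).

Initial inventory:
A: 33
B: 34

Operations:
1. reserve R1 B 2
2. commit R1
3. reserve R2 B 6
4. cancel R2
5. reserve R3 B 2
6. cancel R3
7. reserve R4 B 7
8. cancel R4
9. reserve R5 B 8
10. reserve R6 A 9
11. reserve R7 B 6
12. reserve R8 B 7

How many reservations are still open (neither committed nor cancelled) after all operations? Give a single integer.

Answer: 4

Derivation:
Step 1: reserve R1 B 2 -> on_hand[A=33 B=34] avail[A=33 B=32] open={R1}
Step 2: commit R1 -> on_hand[A=33 B=32] avail[A=33 B=32] open={}
Step 3: reserve R2 B 6 -> on_hand[A=33 B=32] avail[A=33 B=26] open={R2}
Step 4: cancel R2 -> on_hand[A=33 B=32] avail[A=33 B=32] open={}
Step 5: reserve R3 B 2 -> on_hand[A=33 B=32] avail[A=33 B=30] open={R3}
Step 6: cancel R3 -> on_hand[A=33 B=32] avail[A=33 B=32] open={}
Step 7: reserve R4 B 7 -> on_hand[A=33 B=32] avail[A=33 B=25] open={R4}
Step 8: cancel R4 -> on_hand[A=33 B=32] avail[A=33 B=32] open={}
Step 9: reserve R5 B 8 -> on_hand[A=33 B=32] avail[A=33 B=24] open={R5}
Step 10: reserve R6 A 9 -> on_hand[A=33 B=32] avail[A=24 B=24] open={R5,R6}
Step 11: reserve R7 B 6 -> on_hand[A=33 B=32] avail[A=24 B=18] open={R5,R6,R7}
Step 12: reserve R8 B 7 -> on_hand[A=33 B=32] avail[A=24 B=11] open={R5,R6,R7,R8}
Open reservations: ['R5', 'R6', 'R7', 'R8'] -> 4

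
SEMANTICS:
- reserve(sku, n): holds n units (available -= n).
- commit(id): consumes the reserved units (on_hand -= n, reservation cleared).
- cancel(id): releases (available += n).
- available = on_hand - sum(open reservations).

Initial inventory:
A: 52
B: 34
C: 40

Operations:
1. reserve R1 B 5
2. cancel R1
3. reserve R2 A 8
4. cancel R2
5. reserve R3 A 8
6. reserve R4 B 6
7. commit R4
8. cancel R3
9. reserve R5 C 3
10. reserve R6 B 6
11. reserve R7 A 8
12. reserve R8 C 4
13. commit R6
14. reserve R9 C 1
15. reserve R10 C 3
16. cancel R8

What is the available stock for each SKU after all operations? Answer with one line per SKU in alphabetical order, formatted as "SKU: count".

Step 1: reserve R1 B 5 -> on_hand[A=52 B=34 C=40] avail[A=52 B=29 C=40] open={R1}
Step 2: cancel R1 -> on_hand[A=52 B=34 C=40] avail[A=52 B=34 C=40] open={}
Step 3: reserve R2 A 8 -> on_hand[A=52 B=34 C=40] avail[A=44 B=34 C=40] open={R2}
Step 4: cancel R2 -> on_hand[A=52 B=34 C=40] avail[A=52 B=34 C=40] open={}
Step 5: reserve R3 A 8 -> on_hand[A=52 B=34 C=40] avail[A=44 B=34 C=40] open={R3}
Step 6: reserve R4 B 6 -> on_hand[A=52 B=34 C=40] avail[A=44 B=28 C=40] open={R3,R4}
Step 7: commit R4 -> on_hand[A=52 B=28 C=40] avail[A=44 B=28 C=40] open={R3}
Step 8: cancel R3 -> on_hand[A=52 B=28 C=40] avail[A=52 B=28 C=40] open={}
Step 9: reserve R5 C 3 -> on_hand[A=52 B=28 C=40] avail[A=52 B=28 C=37] open={R5}
Step 10: reserve R6 B 6 -> on_hand[A=52 B=28 C=40] avail[A=52 B=22 C=37] open={R5,R6}
Step 11: reserve R7 A 8 -> on_hand[A=52 B=28 C=40] avail[A=44 B=22 C=37] open={R5,R6,R7}
Step 12: reserve R8 C 4 -> on_hand[A=52 B=28 C=40] avail[A=44 B=22 C=33] open={R5,R6,R7,R8}
Step 13: commit R6 -> on_hand[A=52 B=22 C=40] avail[A=44 B=22 C=33] open={R5,R7,R8}
Step 14: reserve R9 C 1 -> on_hand[A=52 B=22 C=40] avail[A=44 B=22 C=32] open={R5,R7,R8,R9}
Step 15: reserve R10 C 3 -> on_hand[A=52 B=22 C=40] avail[A=44 B=22 C=29] open={R10,R5,R7,R8,R9}
Step 16: cancel R8 -> on_hand[A=52 B=22 C=40] avail[A=44 B=22 C=33] open={R10,R5,R7,R9}

Answer: A: 44
B: 22
C: 33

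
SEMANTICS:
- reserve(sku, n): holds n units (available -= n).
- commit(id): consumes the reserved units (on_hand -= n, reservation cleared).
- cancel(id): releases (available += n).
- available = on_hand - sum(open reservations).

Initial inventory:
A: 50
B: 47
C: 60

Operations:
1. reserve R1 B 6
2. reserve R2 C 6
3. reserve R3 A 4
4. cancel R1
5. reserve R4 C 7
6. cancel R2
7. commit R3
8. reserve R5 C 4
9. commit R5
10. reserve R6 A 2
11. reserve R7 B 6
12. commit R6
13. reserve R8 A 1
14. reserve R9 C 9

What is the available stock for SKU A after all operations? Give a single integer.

Answer: 43

Derivation:
Step 1: reserve R1 B 6 -> on_hand[A=50 B=47 C=60] avail[A=50 B=41 C=60] open={R1}
Step 2: reserve R2 C 6 -> on_hand[A=50 B=47 C=60] avail[A=50 B=41 C=54] open={R1,R2}
Step 3: reserve R3 A 4 -> on_hand[A=50 B=47 C=60] avail[A=46 B=41 C=54] open={R1,R2,R3}
Step 4: cancel R1 -> on_hand[A=50 B=47 C=60] avail[A=46 B=47 C=54] open={R2,R3}
Step 5: reserve R4 C 7 -> on_hand[A=50 B=47 C=60] avail[A=46 B=47 C=47] open={R2,R3,R4}
Step 6: cancel R2 -> on_hand[A=50 B=47 C=60] avail[A=46 B=47 C=53] open={R3,R4}
Step 7: commit R3 -> on_hand[A=46 B=47 C=60] avail[A=46 B=47 C=53] open={R4}
Step 8: reserve R5 C 4 -> on_hand[A=46 B=47 C=60] avail[A=46 B=47 C=49] open={R4,R5}
Step 9: commit R5 -> on_hand[A=46 B=47 C=56] avail[A=46 B=47 C=49] open={R4}
Step 10: reserve R6 A 2 -> on_hand[A=46 B=47 C=56] avail[A=44 B=47 C=49] open={R4,R6}
Step 11: reserve R7 B 6 -> on_hand[A=46 B=47 C=56] avail[A=44 B=41 C=49] open={R4,R6,R7}
Step 12: commit R6 -> on_hand[A=44 B=47 C=56] avail[A=44 B=41 C=49] open={R4,R7}
Step 13: reserve R8 A 1 -> on_hand[A=44 B=47 C=56] avail[A=43 B=41 C=49] open={R4,R7,R8}
Step 14: reserve R9 C 9 -> on_hand[A=44 B=47 C=56] avail[A=43 B=41 C=40] open={R4,R7,R8,R9}
Final available[A] = 43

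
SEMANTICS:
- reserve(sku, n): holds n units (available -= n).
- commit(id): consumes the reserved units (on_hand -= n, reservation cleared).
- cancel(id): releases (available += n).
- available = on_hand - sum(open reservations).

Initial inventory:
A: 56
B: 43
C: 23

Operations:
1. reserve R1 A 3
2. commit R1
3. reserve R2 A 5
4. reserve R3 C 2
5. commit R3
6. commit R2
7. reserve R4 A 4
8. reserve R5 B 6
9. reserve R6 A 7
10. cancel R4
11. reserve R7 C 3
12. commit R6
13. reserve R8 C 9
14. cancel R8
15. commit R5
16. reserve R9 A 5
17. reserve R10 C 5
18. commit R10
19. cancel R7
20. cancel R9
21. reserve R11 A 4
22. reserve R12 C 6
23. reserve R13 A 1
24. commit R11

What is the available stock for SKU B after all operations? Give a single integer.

Step 1: reserve R1 A 3 -> on_hand[A=56 B=43 C=23] avail[A=53 B=43 C=23] open={R1}
Step 2: commit R1 -> on_hand[A=53 B=43 C=23] avail[A=53 B=43 C=23] open={}
Step 3: reserve R2 A 5 -> on_hand[A=53 B=43 C=23] avail[A=48 B=43 C=23] open={R2}
Step 4: reserve R3 C 2 -> on_hand[A=53 B=43 C=23] avail[A=48 B=43 C=21] open={R2,R3}
Step 5: commit R3 -> on_hand[A=53 B=43 C=21] avail[A=48 B=43 C=21] open={R2}
Step 6: commit R2 -> on_hand[A=48 B=43 C=21] avail[A=48 B=43 C=21] open={}
Step 7: reserve R4 A 4 -> on_hand[A=48 B=43 C=21] avail[A=44 B=43 C=21] open={R4}
Step 8: reserve R5 B 6 -> on_hand[A=48 B=43 C=21] avail[A=44 B=37 C=21] open={R4,R5}
Step 9: reserve R6 A 7 -> on_hand[A=48 B=43 C=21] avail[A=37 B=37 C=21] open={R4,R5,R6}
Step 10: cancel R4 -> on_hand[A=48 B=43 C=21] avail[A=41 B=37 C=21] open={R5,R6}
Step 11: reserve R7 C 3 -> on_hand[A=48 B=43 C=21] avail[A=41 B=37 C=18] open={R5,R6,R7}
Step 12: commit R6 -> on_hand[A=41 B=43 C=21] avail[A=41 B=37 C=18] open={R5,R7}
Step 13: reserve R8 C 9 -> on_hand[A=41 B=43 C=21] avail[A=41 B=37 C=9] open={R5,R7,R8}
Step 14: cancel R8 -> on_hand[A=41 B=43 C=21] avail[A=41 B=37 C=18] open={R5,R7}
Step 15: commit R5 -> on_hand[A=41 B=37 C=21] avail[A=41 B=37 C=18] open={R7}
Step 16: reserve R9 A 5 -> on_hand[A=41 B=37 C=21] avail[A=36 B=37 C=18] open={R7,R9}
Step 17: reserve R10 C 5 -> on_hand[A=41 B=37 C=21] avail[A=36 B=37 C=13] open={R10,R7,R9}
Step 18: commit R10 -> on_hand[A=41 B=37 C=16] avail[A=36 B=37 C=13] open={R7,R9}
Step 19: cancel R7 -> on_hand[A=41 B=37 C=16] avail[A=36 B=37 C=16] open={R9}
Step 20: cancel R9 -> on_hand[A=41 B=37 C=16] avail[A=41 B=37 C=16] open={}
Step 21: reserve R11 A 4 -> on_hand[A=41 B=37 C=16] avail[A=37 B=37 C=16] open={R11}
Step 22: reserve R12 C 6 -> on_hand[A=41 B=37 C=16] avail[A=37 B=37 C=10] open={R11,R12}
Step 23: reserve R13 A 1 -> on_hand[A=41 B=37 C=16] avail[A=36 B=37 C=10] open={R11,R12,R13}
Step 24: commit R11 -> on_hand[A=37 B=37 C=16] avail[A=36 B=37 C=10] open={R12,R13}
Final available[B] = 37

Answer: 37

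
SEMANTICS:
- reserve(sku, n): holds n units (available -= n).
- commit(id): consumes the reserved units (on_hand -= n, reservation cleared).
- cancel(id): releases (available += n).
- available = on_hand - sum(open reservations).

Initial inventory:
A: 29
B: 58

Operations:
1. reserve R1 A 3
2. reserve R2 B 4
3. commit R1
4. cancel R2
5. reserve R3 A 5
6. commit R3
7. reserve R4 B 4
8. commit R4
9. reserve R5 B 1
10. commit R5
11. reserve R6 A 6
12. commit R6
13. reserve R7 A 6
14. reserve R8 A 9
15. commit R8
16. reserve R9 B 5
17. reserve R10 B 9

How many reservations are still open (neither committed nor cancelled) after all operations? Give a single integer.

Step 1: reserve R1 A 3 -> on_hand[A=29 B=58] avail[A=26 B=58] open={R1}
Step 2: reserve R2 B 4 -> on_hand[A=29 B=58] avail[A=26 B=54] open={R1,R2}
Step 3: commit R1 -> on_hand[A=26 B=58] avail[A=26 B=54] open={R2}
Step 4: cancel R2 -> on_hand[A=26 B=58] avail[A=26 B=58] open={}
Step 5: reserve R3 A 5 -> on_hand[A=26 B=58] avail[A=21 B=58] open={R3}
Step 6: commit R3 -> on_hand[A=21 B=58] avail[A=21 B=58] open={}
Step 7: reserve R4 B 4 -> on_hand[A=21 B=58] avail[A=21 B=54] open={R4}
Step 8: commit R4 -> on_hand[A=21 B=54] avail[A=21 B=54] open={}
Step 9: reserve R5 B 1 -> on_hand[A=21 B=54] avail[A=21 B=53] open={R5}
Step 10: commit R5 -> on_hand[A=21 B=53] avail[A=21 B=53] open={}
Step 11: reserve R6 A 6 -> on_hand[A=21 B=53] avail[A=15 B=53] open={R6}
Step 12: commit R6 -> on_hand[A=15 B=53] avail[A=15 B=53] open={}
Step 13: reserve R7 A 6 -> on_hand[A=15 B=53] avail[A=9 B=53] open={R7}
Step 14: reserve R8 A 9 -> on_hand[A=15 B=53] avail[A=0 B=53] open={R7,R8}
Step 15: commit R8 -> on_hand[A=6 B=53] avail[A=0 B=53] open={R7}
Step 16: reserve R9 B 5 -> on_hand[A=6 B=53] avail[A=0 B=48] open={R7,R9}
Step 17: reserve R10 B 9 -> on_hand[A=6 B=53] avail[A=0 B=39] open={R10,R7,R9}
Open reservations: ['R10', 'R7', 'R9'] -> 3

Answer: 3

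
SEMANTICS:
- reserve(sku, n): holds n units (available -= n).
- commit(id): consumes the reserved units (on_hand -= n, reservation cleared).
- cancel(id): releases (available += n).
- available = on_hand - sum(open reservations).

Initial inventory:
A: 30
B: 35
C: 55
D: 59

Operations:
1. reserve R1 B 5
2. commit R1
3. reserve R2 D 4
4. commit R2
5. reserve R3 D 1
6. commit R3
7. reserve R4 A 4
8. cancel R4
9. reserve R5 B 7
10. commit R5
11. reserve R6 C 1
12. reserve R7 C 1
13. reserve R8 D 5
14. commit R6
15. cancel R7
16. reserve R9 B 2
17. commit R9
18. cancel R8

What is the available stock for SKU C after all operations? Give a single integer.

Step 1: reserve R1 B 5 -> on_hand[A=30 B=35 C=55 D=59] avail[A=30 B=30 C=55 D=59] open={R1}
Step 2: commit R1 -> on_hand[A=30 B=30 C=55 D=59] avail[A=30 B=30 C=55 D=59] open={}
Step 3: reserve R2 D 4 -> on_hand[A=30 B=30 C=55 D=59] avail[A=30 B=30 C=55 D=55] open={R2}
Step 4: commit R2 -> on_hand[A=30 B=30 C=55 D=55] avail[A=30 B=30 C=55 D=55] open={}
Step 5: reserve R3 D 1 -> on_hand[A=30 B=30 C=55 D=55] avail[A=30 B=30 C=55 D=54] open={R3}
Step 6: commit R3 -> on_hand[A=30 B=30 C=55 D=54] avail[A=30 B=30 C=55 D=54] open={}
Step 7: reserve R4 A 4 -> on_hand[A=30 B=30 C=55 D=54] avail[A=26 B=30 C=55 D=54] open={R4}
Step 8: cancel R4 -> on_hand[A=30 B=30 C=55 D=54] avail[A=30 B=30 C=55 D=54] open={}
Step 9: reserve R5 B 7 -> on_hand[A=30 B=30 C=55 D=54] avail[A=30 B=23 C=55 D=54] open={R5}
Step 10: commit R5 -> on_hand[A=30 B=23 C=55 D=54] avail[A=30 B=23 C=55 D=54] open={}
Step 11: reserve R6 C 1 -> on_hand[A=30 B=23 C=55 D=54] avail[A=30 B=23 C=54 D=54] open={R6}
Step 12: reserve R7 C 1 -> on_hand[A=30 B=23 C=55 D=54] avail[A=30 B=23 C=53 D=54] open={R6,R7}
Step 13: reserve R8 D 5 -> on_hand[A=30 B=23 C=55 D=54] avail[A=30 B=23 C=53 D=49] open={R6,R7,R8}
Step 14: commit R6 -> on_hand[A=30 B=23 C=54 D=54] avail[A=30 B=23 C=53 D=49] open={R7,R8}
Step 15: cancel R7 -> on_hand[A=30 B=23 C=54 D=54] avail[A=30 B=23 C=54 D=49] open={R8}
Step 16: reserve R9 B 2 -> on_hand[A=30 B=23 C=54 D=54] avail[A=30 B=21 C=54 D=49] open={R8,R9}
Step 17: commit R9 -> on_hand[A=30 B=21 C=54 D=54] avail[A=30 B=21 C=54 D=49] open={R8}
Step 18: cancel R8 -> on_hand[A=30 B=21 C=54 D=54] avail[A=30 B=21 C=54 D=54] open={}
Final available[C] = 54

Answer: 54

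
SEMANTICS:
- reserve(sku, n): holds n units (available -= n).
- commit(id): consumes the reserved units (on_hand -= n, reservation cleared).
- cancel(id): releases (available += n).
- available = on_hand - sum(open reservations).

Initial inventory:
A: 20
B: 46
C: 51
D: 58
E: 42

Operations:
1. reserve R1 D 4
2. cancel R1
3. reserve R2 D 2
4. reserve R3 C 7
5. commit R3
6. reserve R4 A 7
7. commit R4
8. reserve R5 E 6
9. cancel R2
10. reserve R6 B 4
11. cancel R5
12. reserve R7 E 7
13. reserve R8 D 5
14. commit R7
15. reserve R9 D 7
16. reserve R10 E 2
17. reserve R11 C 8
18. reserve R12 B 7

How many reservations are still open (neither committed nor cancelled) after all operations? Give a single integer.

Answer: 6

Derivation:
Step 1: reserve R1 D 4 -> on_hand[A=20 B=46 C=51 D=58 E=42] avail[A=20 B=46 C=51 D=54 E=42] open={R1}
Step 2: cancel R1 -> on_hand[A=20 B=46 C=51 D=58 E=42] avail[A=20 B=46 C=51 D=58 E=42] open={}
Step 3: reserve R2 D 2 -> on_hand[A=20 B=46 C=51 D=58 E=42] avail[A=20 B=46 C=51 D=56 E=42] open={R2}
Step 4: reserve R3 C 7 -> on_hand[A=20 B=46 C=51 D=58 E=42] avail[A=20 B=46 C=44 D=56 E=42] open={R2,R3}
Step 5: commit R3 -> on_hand[A=20 B=46 C=44 D=58 E=42] avail[A=20 B=46 C=44 D=56 E=42] open={R2}
Step 6: reserve R4 A 7 -> on_hand[A=20 B=46 C=44 D=58 E=42] avail[A=13 B=46 C=44 D=56 E=42] open={R2,R4}
Step 7: commit R4 -> on_hand[A=13 B=46 C=44 D=58 E=42] avail[A=13 B=46 C=44 D=56 E=42] open={R2}
Step 8: reserve R5 E 6 -> on_hand[A=13 B=46 C=44 D=58 E=42] avail[A=13 B=46 C=44 D=56 E=36] open={R2,R5}
Step 9: cancel R2 -> on_hand[A=13 B=46 C=44 D=58 E=42] avail[A=13 B=46 C=44 D=58 E=36] open={R5}
Step 10: reserve R6 B 4 -> on_hand[A=13 B=46 C=44 D=58 E=42] avail[A=13 B=42 C=44 D=58 E=36] open={R5,R6}
Step 11: cancel R5 -> on_hand[A=13 B=46 C=44 D=58 E=42] avail[A=13 B=42 C=44 D=58 E=42] open={R6}
Step 12: reserve R7 E 7 -> on_hand[A=13 B=46 C=44 D=58 E=42] avail[A=13 B=42 C=44 D=58 E=35] open={R6,R7}
Step 13: reserve R8 D 5 -> on_hand[A=13 B=46 C=44 D=58 E=42] avail[A=13 B=42 C=44 D=53 E=35] open={R6,R7,R8}
Step 14: commit R7 -> on_hand[A=13 B=46 C=44 D=58 E=35] avail[A=13 B=42 C=44 D=53 E=35] open={R6,R8}
Step 15: reserve R9 D 7 -> on_hand[A=13 B=46 C=44 D=58 E=35] avail[A=13 B=42 C=44 D=46 E=35] open={R6,R8,R9}
Step 16: reserve R10 E 2 -> on_hand[A=13 B=46 C=44 D=58 E=35] avail[A=13 B=42 C=44 D=46 E=33] open={R10,R6,R8,R9}
Step 17: reserve R11 C 8 -> on_hand[A=13 B=46 C=44 D=58 E=35] avail[A=13 B=42 C=36 D=46 E=33] open={R10,R11,R6,R8,R9}
Step 18: reserve R12 B 7 -> on_hand[A=13 B=46 C=44 D=58 E=35] avail[A=13 B=35 C=36 D=46 E=33] open={R10,R11,R12,R6,R8,R9}
Open reservations: ['R10', 'R11', 'R12', 'R6', 'R8', 'R9'] -> 6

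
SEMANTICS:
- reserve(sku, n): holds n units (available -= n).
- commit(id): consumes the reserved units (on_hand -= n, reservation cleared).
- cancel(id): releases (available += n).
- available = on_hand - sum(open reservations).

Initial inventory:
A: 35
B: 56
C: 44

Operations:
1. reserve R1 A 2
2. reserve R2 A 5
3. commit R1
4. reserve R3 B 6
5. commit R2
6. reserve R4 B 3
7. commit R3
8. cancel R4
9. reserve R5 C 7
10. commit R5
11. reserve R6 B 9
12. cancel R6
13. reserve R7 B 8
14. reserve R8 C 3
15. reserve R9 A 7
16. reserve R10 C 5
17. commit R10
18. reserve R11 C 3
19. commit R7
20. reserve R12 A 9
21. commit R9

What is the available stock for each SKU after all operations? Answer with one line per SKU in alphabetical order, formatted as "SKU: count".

Answer: A: 12
B: 42
C: 26

Derivation:
Step 1: reserve R1 A 2 -> on_hand[A=35 B=56 C=44] avail[A=33 B=56 C=44] open={R1}
Step 2: reserve R2 A 5 -> on_hand[A=35 B=56 C=44] avail[A=28 B=56 C=44] open={R1,R2}
Step 3: commit R1 -> on_hand[A=33 B=56 C=44] avail[A=28 B=56 C=44] open={R2}
Step 4: reserve R3 B 6 -> on_hand[A=33 B=56 C=44] avail[A=28 B=50 C=44] open={R2,R3}
Step 5: commit R2 -> on_hand[A=28 B=56 C=44] avail[A=28 B=50 C=44] open={R3}
Step 6: reserve R4 B 3 -> on_hand[A=28 B=56 C=44] avail[A=28 B=47 C=44] open={R3,R4}
Step 7: commit R3 -> on_hand[A=28 B=50 C=44] avail[A=28 B=47 C=44] open={R4}
Step 8: cancel R4 -> on_hand[A=28 B=50 C=44] avail[A=28 B=50 C=44] open={}
Step 9: reserve R5 C 7 -> on_hand[A=28 B=50 C=44] avail[A=28 B=50 C=37] open={R5}
Step 10: commit R5 -> on_hand[A=28 B=50 C=37] avail[A=28 B=50 C=37] open={}
Step 11: reserve R6 B 9 -> on_hand[A=28 B=50 C=37] avail[A=28 B=41 C=37] open={R6}
Step 12: cancel R6 -> on_hand[A=28 B=50 C=37] avail[A=28 B=50 C=37] open={}
Step 13: reserve R7 B 8 -> on_hand[A=28 B=50 C=37] avail[A=28 B=42 C=37] open={R7}
Step 14: reserve R8 C 3 -> on_hand[A=28 B=50 C=37] avail[A=28 B=42 C=34] open={R7,R8}
Step 15: reserve R9 A 7 -> on_hand[A=28 B=50 C=37] avail[A=21 B=42 C=34] open={R7,R8,R9}
Step 16: reserve R10 C 5 -> on_hand[A=28 B=50 C=37] avail[A=21 B=42 C=29] open={R10,R7,R8,R9}
Step 17: commit R10 -> on_hand[A=28 B=50 C=32] avail[A=21 B=42 C=29] open={R7,R8,R9}
Step 18: reserve R11 C 3 -> on_hand[A=28 B=50 C=32] avail[A=21 B=42 C=26] open={R11,R7,R8,R9}
Step 19: commit R7 -> on_hand[A=28 B=42 C=32] avail[A=21 B=42 C=26] open={R11,R8,R9}
Step 20: reserve R12 A 9 -> on_hand[A=28 B=42 C=32] avail[A=12 B=42 C=26] open={R11,R12,R8,R9}
Step 21: commit R9 -> on_hand[A=21 B=42 C=32] avail[A=12 B=42 C=26] open={R11,R12,R8}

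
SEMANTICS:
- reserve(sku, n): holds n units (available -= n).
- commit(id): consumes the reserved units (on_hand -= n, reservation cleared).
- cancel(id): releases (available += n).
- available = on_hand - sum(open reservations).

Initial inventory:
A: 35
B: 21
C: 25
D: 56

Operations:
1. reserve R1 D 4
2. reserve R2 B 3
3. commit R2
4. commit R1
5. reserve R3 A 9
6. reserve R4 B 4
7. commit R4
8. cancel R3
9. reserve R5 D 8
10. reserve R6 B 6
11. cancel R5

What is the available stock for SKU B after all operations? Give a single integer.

Answer: 8

Derivation:
Step 1: reserve R1 D 4 -> on_hand[A=35 B=21 C=25 D=56] avail[A=35 B=21 C=25 D=52] open={R1}
Step 2: reserve R2 B 3 -> on_hand[A=35 B=21 C=25 D=56] avail[A=35 B=18 C=25 D=52] open={R1,R2}
Step 3: commit R2 -> on_hand[A=35 B=18 C=25 D=56] avail[A=35 B=18 C=25 D=52] open={R1}
Step 4: commit R1 -> on_hand[A=35 B=18 C=25 D=52] avail[A=35 B=18 C=25 D=52] open={}
Step 5: reserve R3 A 9 -> on_hand[A=35 B=18 C=25 D=52] avail[A=26 B=18 C=25 D=52] open={R3}
Step 6: reserve R4 B 4 -> on_hand[A=35 B=18 C=25 D=52] avail[A=26 B=14 C=25 D=52] open={R3,R4}
Step 7: commit R4 -> on_hand[A=35 B=14 C=25 D=52] avail[A=26 B=14 C=25 D=52] open={R3}
Step 8: cancel R3 -> on_hand[A=35 B=14 C=25 D=52] avail[A=35 B=14 C=25 D=52] open={}
Step 9: reserve R5 D 8 -> on_hand[A=35 B=14 C=25 D=52] avail[A=35 B=14 C=25 D=44] open={R5}
Step 10: reserve R6 B 6 -> on_hand[A=35 B=14 C=25 D=52] avail[A=35 B=8 C=25 D=44] open={R5,R6}
Step 11: cancel R5 -> on_hand[A=35 B=14 C=25 D=52] avail[A=35 B=8 C=25 D=52] open={R6}
Final available[B] = 8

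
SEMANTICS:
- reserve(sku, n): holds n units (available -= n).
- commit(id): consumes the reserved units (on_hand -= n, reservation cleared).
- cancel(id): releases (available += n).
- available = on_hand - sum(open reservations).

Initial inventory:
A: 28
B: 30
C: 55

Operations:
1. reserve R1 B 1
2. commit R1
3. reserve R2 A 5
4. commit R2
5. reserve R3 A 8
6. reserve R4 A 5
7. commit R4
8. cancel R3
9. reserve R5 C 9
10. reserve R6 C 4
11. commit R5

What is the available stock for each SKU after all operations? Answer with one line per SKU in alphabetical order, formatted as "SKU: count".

Step 1: reserve R1 B 1 -> on_hand[A=28 B=30 C=55] avail[A=28 B=29 C=55] open={R1}
Step 2: commit R1 -> on_hand[A=28 B=29 C=55] avail[A=28 B=29 C=55] open={}
Step 3: reserve R2 A 5 -> on_hand[A=28 B=29 C=55] avail[A=23 B=29 C=55] open={R2}
Step 4: commit R2 -> on_hand[A=23 B=29 C=55] avail[A=23 B=29 C=55] open={}
Step 5: reserve R3 A 8 -> on_hand[A=23 B=29 C=55] avail[A=15 B=29 C=55] open={R3}
Step 6: reserve R4 A 5 -> on_hand[A=23 B=29 C=55] avail[A=10 B=29 C=55] open={R3,R4}
Step 7: commit R4 -> on_hand[A=18 B=29 C=55] avail[A=10 B=29 C=55] open={R3}
Step 8: cancel R3 -> on_hand[A=18 B=29 C=55] avail[A=18 B=29 C=55] open={}
Step 9: reserve R5 C 9 -> on_hand[A=18 B=29 C=55] avail[A=18 B=29 C=46] open={R5}
Step 10: reserve R6 C 4 -> on_hand[A=18 B=29 C=55] avail[A=18 B=29 C=42] open={R5,R6}
Step 11: commit R5 -> on_hand[A=18 B=29 C=46] avail[A=18 B=29 C=42] open={R6}

Answer: A: 18
B: 29
C: 42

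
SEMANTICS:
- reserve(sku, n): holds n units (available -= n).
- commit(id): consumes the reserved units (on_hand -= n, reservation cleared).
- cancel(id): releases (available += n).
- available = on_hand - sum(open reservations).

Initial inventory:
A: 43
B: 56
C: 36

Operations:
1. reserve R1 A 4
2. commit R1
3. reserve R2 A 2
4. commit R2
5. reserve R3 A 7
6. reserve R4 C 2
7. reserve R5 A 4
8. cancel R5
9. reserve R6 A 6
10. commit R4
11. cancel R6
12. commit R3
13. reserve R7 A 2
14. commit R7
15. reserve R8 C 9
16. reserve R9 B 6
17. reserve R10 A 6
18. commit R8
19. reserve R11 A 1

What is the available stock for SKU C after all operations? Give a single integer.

Answer: 25

Derivation:
Step 1: reserve R1 A 4 -> on_hand[A=43 B=56 C=36] avail[A=39 B=56 C=36] open={R1}
Step 2: commit R1 -> on_hand[A=39 B=56 C=36] avail[A=39 B=56 C=36] open={}
Step 3: reserve R2 A 2 -> on_hand[A=39 B=56 C=36] avail[A=37 B=56 C=36] open={R2}
Step 4: commit R2 -> on_hand[A=37 B=56 C=36] avail[A=37 B=56 C=36] open={}
Step 5: reserve R3 A 7 -> on_hand[A=37 B=56 C=36] avail[A=30 B=56 C=36] open={R3}
Step 6: reserve R4 C 2 -> on_hand[A=37 B=56 C=36] avail[A=30 B=56 C=34] open={R3,R4}
Step 7: reserve R5 A 4 -> on_hand[A=37 B=56 C=36] avail[A=26 B=56 C=34] open={R3,R4,R5}
Step 8: cancel R5 -> on_hand[A=37 B=56 C=36] avail[A=30 B=56 C=34] open={R3,R4}
Step 9: reserve R6 A 6 -> on_hand[A=37 B=56 C=36] avail[A=24 B=56 C=34] open={R3,R4,R6}
Step 10: commit R4 -> on_hand[A=37 B=56 C=34] avail[A=24 B=56 C=34] open={R3,R6}
Step 11: cancel R6 -> on_hand[A=37 B=56 C=34] avail[A=30 B=56 C=34] open={R3}
Step 12: commit R3 -> on_hand[A=30 B=56 C=34] avail[A=30 B=56 C=34] open={}
Step 13: reserve R7 A 2 -> on_hand[A=30 B=56 C=34] avail[A=28 B=56 C=34] open={R7}
Step 14: commit R7 -> on_hand[A=28 B=56 C=34] avail[A=28 B=56 C=34] open={}
Step 15: reserve R8 C 9 -> on_hand[A=28 B=56 C=34] avail[A=28 B=56 C=25] open={R8}
Step 16: reserve R9 B 6 -> on_hand[A=28 B=56 C=34] avail[A=28 B=50 C=25] open={R8,R9}
Step 17: reserve R10 A 6 -> on_hand[A=28 B=56 C=34] avail[A=22 B=50 C=25] open={R10,R8,R9}
Step 18: commit R8 -> on_hand[A=28 B=56 C=25] avail[A=22 B=50 C=25] open={R10,R9}
Step 19: reserve R11 A 1 -> on_hand[A=28 B=56 C=25] avail[A=21 B=50 C=25] open={R10,R11,R9}
Final available[C] = 25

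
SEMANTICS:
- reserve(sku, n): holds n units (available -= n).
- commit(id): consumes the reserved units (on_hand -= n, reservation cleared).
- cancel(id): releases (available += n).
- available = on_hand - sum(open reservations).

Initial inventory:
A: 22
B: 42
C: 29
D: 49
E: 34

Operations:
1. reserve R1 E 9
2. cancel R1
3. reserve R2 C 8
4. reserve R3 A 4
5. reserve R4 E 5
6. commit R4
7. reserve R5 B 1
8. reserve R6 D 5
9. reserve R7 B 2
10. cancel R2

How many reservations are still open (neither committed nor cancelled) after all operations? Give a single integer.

Answer: 4

Derivation:
Step 1: reserve R1 E 9 -> on_hand[A=22 B=42 C=29 D=49 E=34] avail[A=22 B=42 C=29 D=49 E=25] open={R1}
Step 2: cancel R1 -> on_hand[A=22 B=42 C=29 D=49 E=34] avail[A=22 B=42 C=29 D=49 E=34] open={}
Step 3: reserve R2 C 8 -> on_hand[A=22 B=42 C=29 D=49 E=34] avail[A=22 B=42 C=21 D=49 E=34] open={R2}
Step 4: reserve R3 A 4 -> on_hand[A=22 B=42 C=29 D=49 E=34] avail[A=18 B=42 C=21 D=49 E=34] open={R2,R3}
Step 5: reserve R4 E 5 -> on_hand[A=22 B=42 C=29 D=49 E=34] avail[A=18 B=42 C=21 D=49 E=29] open={R2,R3,R4}
Step 6: commit R4 -> on_hand[A=22 B=42 C=29 D=49 E=29] avail[A=18 B=42 C=21 D=49 E=29] open={R2,R3}
Step 7: reserve R5 B 1 -> on_hand[A=22 B=42 C=29 D=49 E=29] avail[A=18 B=41 C=21 D=49 E=29] open={R2,R3,R5}
Step 8: reserve R6 D 5 -> on_hand[A=22 B=42 C=29 D=49 E=29] avail[A=18 B=41 C=21 D=44 E=29] open={R2,R3,R5,R6}
Step 9: reserve R7 B 2 -> on_hand[A=22 B=42 C=29 D=49 E=29] avail[A=18 B=39 C=21 D=44 E=29] open={R2,R3,R5,R6,R7}
Step 10: cancel R2 -> on_hand[A=22 B=42 C=29 D=49 E=29] avail[A=18 B=39 C=29 D=44 E=29] open={R3,R5,R6,R7}
Open reservations: ['R3', 'R5', 'R6', 'R7'] -> 4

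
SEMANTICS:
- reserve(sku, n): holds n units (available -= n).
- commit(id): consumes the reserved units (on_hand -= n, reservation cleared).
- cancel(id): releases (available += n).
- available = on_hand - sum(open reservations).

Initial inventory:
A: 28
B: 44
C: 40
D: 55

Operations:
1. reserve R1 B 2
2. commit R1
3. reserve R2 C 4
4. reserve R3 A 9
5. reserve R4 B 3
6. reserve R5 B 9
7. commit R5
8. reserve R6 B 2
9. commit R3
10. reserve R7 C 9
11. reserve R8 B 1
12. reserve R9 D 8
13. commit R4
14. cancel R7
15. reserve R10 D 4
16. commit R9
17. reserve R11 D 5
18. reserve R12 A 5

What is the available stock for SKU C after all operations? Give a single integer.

Step 1: reserve R1 B 2 -> on_hand[A=28 B=44 C=40 D=55] avail[A=28 B=42 C=40 D=55] open={R1}
Step 2: commit R1 -> on_hand[A=28 B=42 C=40 D=55] avail[A=28 B=42 C=40 D=55] open={}
Step 3: reserve R2 C 4 -> on_hand[A=28 B=42 C=40 D=55] avail[A=28 B=42 C=36 D=55] open={R2}
Step 4: reserve R3 A 9 -> on_hand[A=28 B=42 C=40 D=55] avail[A=19 B=42 C=36 D=55] open={R2,R3}
Step 5: reserve R4 B 3 -> on_hand[A=28 B=42 C=40 D=55] avail[A=19 B=39 C=36 D=55] open={R2,R3,R4}
Step 6: reserve R5 B 9 -> on_hand[A=28 B=42 C=40 D=55] avail[A=19 B=30 C=36 D=55] open={R2,R3,R4,R5}
Step 7: commit R5 -> on_hand[A=28 B=33 C=40 D=55] avail[A=19 B=30 C=36 D=55] open={R2,R3,R4}
Step 8: reserve R6 B 2 -> on_hand[A=28 B=33 C=40 D=55] avail[A=19 B=28 C=36 D=55] open={R2,R3,R4,R6}
Step 9: commit R3 -> on_hand[A=19 B=33 C=40 D=55] avail[A=19 B=28 C=36 D=55] open={R2,R4,R6}
Step 10: reserve R7 C 9 -> on_hand[A=19 B=33 C=40 D=55] avail[A=19 B=28 C=27 D=55] open={R2,R4,R6,R7}
Step 11: reserve R8 B 1 -> on_hand[A=19 B=33 C=40 D=55] avail[A=19 B=27 C=27 D=55] open={R2,R4,R6,R7,R8}
Step 12: reserve R9 D 8 -> on_hand[A=19 B=33 C=40 D=55] avail[A=19 B=27 C=27 D=47] open={R2,R4,R6,R7,R8,R9}
Step 13: commit R4 -> on_hand[A=19 B=30 C=40 D=55] avail[A=19 B=27 C=27 D=47] open={R2,R6,R7,R8,R9}
Step 14: cancel R7 -> on_hand[A=19 B=30 C=40 D=55] avail[A=19 B=27 C=36 D=47] open={R2,R6,R8,R9}
Step 15: reserve R10 D 4 -> on_hand[A=19 B=30 C=40 D=55] avail[A=19 B=27 C=36 D=43] open={R10,R2,R6,R8,R9}
Step 16: commit R9 -> on_hand[A=19 B=30 C=40 D=47] avail[A=19 B=27 C=36 D=43] open={R10,R2,R6,R8}
Step 17: reserve R11 D 5 -> on_hand[A=19 B=30 C=40 D=47] avail[A=19 B=27 C=36 D=38] open={R10,R11,R2,R6,R8}
Step 18: reserve R12 A 5 -> on_hand[A=19 B=30 C=40 D=47] avail[A=14 B=27 C=36 D=38] open={R10,R11,R12,R2,R6,R8}
Final available[C] = 36

Answer: 36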